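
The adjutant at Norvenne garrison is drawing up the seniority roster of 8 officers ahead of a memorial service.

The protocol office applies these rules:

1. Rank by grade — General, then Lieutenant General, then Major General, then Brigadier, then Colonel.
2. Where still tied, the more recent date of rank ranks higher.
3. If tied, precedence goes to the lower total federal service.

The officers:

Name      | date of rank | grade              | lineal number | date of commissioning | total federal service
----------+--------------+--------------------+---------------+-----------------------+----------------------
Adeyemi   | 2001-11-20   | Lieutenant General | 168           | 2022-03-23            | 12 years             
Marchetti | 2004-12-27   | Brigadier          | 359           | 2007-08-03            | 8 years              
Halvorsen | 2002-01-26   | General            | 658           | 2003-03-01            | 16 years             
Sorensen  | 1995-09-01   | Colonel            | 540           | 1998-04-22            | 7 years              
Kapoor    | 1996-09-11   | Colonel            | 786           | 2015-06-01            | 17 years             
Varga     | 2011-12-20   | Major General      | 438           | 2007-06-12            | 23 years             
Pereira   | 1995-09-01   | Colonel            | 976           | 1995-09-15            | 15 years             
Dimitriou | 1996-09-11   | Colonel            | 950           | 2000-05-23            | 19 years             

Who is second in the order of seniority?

By grade: Halvorsen (General); then Adeyemi (Lieutenant General); then Varga (Major General); then Marchetti (Brigadier); then Kapoor, Dimitriou, Sorensen and Pereira (Colonel).
Among Kapoor, Dimitriou, Sorensen and Pereira, by date of rank (later first): Kapoor and Dimitriou (1996-09-11) before Sorensen and Pereira (1995-09-01).
Among Kapoor and Dimitriou, by total federal service (lower first): Kapoor (17 years) before Dimitriou (19 years).
Among Sorensen and Pereira, by total federal service (lower first): Sorensen (7 years) before Pereira (15 years).
Order: Halvorsen, Adeyemi, Varga, Marchetti, Kapoor, Dimitriou, Sorensen, Pereira.

Adeyemi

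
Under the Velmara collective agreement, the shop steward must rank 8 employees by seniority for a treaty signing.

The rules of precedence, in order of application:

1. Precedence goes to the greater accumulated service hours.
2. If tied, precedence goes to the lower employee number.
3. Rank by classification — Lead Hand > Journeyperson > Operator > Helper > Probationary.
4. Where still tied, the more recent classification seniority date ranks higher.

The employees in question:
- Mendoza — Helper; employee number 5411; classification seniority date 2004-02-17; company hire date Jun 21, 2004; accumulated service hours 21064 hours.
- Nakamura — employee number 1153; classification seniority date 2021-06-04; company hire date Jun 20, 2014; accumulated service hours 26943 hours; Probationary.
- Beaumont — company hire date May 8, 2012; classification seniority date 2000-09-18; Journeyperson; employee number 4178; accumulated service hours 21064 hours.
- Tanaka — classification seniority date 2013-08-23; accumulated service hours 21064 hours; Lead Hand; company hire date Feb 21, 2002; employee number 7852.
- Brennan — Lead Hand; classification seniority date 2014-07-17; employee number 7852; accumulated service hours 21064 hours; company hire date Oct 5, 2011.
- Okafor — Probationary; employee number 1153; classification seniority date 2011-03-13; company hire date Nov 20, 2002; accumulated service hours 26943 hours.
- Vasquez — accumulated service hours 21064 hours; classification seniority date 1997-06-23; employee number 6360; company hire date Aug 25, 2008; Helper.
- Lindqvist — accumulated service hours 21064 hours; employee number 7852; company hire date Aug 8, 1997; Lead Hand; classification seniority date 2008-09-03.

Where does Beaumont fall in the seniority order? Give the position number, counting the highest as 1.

By accumulated service hours (higher first): Nakamura and Okafor (both 26943 hours); then Beaumont, Mendoza, Vasquez, Brennan, Tanaka and Lindqvist (each 21064 hours).
Nakamura and Okafor both have employee number 1153, so the next rule applies.
Nakamura and Okafor are each Probationary, so the next rule applies.
Among Nakamura and Okafor, by classification seniority date (later first): Nakamura (2021-06-04) before Okafor (2011-03-13).
Among Beaumont, Mendoza, Vasquez, Brennan, Tanaka and Lindqvist, by employee number (lower first): Beaumont (4178) before Mendoza (5411) before Vasquez (6360) before Brennan, Tanaka and Lindqvist (7852).
Brennan, Tanaka and Lindqvist are each Lead Hand, so the next rule applies.
Among Brennan, Tanaka and Lindqvist, by classification seniority date (later first): Brennan (2014-07-17) before Tanaka (2013-08-23) before Lindqvist (2008-09-03).
Order: Nakamura, Okafor, Beaumont, Mendoza, Vasquez, Brennan, Tanaka, Lindqvist. So position 3.

3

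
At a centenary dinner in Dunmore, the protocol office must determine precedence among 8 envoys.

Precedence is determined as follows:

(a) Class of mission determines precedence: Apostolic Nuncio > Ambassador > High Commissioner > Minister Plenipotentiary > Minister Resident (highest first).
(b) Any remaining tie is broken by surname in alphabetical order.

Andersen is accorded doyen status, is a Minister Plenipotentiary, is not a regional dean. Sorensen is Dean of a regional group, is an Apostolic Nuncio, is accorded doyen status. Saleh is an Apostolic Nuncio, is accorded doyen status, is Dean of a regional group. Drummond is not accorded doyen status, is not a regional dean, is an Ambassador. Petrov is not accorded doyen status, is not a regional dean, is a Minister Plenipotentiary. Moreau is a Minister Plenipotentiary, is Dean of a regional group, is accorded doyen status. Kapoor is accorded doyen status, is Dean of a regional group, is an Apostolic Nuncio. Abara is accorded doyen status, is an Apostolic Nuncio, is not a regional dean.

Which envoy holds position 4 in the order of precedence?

By class of mission: Abara, Kapoor, Saleh and Sorensen (Apostolic Nuncio); then Drummond (Ambassador); then Andersen, Moreau and Petrov (Minister Plenipotentiary).
Among Abara, Kapoor, Saleh and Sorensen, alphabetically by surname: Abara before Kapoor before Saleh before Sorensen.
Among Andersen, Moreau and Petrov, alphabetically by surname: Andersen before Moreau before Petrov.
Order: Abara, Kapoor, Saleh, Sorensen, Drummond, Andersen, Moreau, Petrov.

Sorensen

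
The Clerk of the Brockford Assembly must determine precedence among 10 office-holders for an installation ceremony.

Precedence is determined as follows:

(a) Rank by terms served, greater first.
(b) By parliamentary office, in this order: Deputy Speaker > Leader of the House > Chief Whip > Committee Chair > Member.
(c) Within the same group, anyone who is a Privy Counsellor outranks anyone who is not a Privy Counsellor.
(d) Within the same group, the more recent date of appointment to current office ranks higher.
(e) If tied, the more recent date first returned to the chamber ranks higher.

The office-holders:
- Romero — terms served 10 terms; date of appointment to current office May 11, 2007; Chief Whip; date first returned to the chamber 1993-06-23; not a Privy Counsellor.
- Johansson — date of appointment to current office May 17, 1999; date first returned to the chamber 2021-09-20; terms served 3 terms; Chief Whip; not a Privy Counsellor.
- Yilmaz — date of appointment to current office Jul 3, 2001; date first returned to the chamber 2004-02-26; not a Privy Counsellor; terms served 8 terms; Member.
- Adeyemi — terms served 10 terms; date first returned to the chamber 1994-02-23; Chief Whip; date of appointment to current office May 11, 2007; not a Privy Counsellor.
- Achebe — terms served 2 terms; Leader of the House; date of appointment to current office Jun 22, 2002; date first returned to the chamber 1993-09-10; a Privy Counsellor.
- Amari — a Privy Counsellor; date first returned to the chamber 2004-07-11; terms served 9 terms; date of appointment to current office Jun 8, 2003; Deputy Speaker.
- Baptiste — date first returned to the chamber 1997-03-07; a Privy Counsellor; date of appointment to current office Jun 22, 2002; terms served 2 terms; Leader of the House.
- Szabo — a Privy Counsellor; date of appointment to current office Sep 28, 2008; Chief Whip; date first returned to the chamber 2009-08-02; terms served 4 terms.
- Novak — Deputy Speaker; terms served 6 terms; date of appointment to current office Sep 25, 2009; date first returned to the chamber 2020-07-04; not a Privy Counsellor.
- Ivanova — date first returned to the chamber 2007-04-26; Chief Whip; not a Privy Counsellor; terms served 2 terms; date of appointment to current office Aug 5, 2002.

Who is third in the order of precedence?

Amari

By terms served (higher first): Adeyemi and Romero (both 10 terms); then Amari (9 terms); then Yilmaz (8 terms); then Novak (6 terms); then Szabo (4 terms); then Johansson (3 terms); then Baptiste, Achebe and Ivanova (each 2 terms).
Adeyemi and Romero are each Chief Whip, so the next rule applies.
Adeyemi and Romero are each not a Privy Counsellor, so the next rule applies.
Adeyemi and Romero both have date of appointment to current office May 11, 2007, so the next rule applies.
Among Adeyemi and Romero, by date first returned to the chamber (later first): Adeyemi (1994-02-23) before Romero (1993-06-23).
Among Baptiste, Achebe and Ivanova, by parliamentary office: Baptiste and Achebe (Leader of the House) before Ivanova (Chief Whip).
Baptiste and Achebe are each a Privy Counsellor, so the next rule applies.
Baptiste and Achebe both have date of appointment to current office Jun 22, 2002, so the next rule applies.
Among Baptiste and Achebe, by date first returned to the chamber (later first): Baptiste (1997-03-07) before Achebe (1993-09-10).
Order: Adeyemi, Romero, Amari, Yilmaz, Novak, Szabo, Johansson, Baptiste, Achebe, Ivanova.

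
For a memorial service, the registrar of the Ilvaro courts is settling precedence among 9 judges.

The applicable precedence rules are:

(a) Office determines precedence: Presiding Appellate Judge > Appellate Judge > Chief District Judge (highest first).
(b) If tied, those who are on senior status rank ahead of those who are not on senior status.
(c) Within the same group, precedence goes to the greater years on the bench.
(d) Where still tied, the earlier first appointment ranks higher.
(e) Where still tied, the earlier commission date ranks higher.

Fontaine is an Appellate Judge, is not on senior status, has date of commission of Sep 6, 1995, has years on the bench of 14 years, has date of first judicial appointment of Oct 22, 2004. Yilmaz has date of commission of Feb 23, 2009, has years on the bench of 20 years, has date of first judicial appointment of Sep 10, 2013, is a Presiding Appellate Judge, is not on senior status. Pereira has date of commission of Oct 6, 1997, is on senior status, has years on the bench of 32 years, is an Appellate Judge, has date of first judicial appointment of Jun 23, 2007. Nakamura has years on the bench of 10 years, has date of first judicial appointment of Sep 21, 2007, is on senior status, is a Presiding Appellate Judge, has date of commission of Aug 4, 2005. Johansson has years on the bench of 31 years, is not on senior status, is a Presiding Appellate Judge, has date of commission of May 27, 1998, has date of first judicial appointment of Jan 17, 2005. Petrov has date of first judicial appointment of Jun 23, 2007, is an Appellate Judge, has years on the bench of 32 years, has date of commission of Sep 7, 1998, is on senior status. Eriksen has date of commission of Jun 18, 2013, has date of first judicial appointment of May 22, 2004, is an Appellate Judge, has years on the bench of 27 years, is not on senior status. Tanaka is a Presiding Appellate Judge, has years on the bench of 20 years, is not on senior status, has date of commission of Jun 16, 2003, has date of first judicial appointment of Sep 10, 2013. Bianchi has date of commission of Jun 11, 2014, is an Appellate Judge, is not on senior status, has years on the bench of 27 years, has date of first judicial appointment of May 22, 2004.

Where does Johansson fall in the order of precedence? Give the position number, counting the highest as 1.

2

By office: Nakamura, Johansson, Tanaka and Yilmaz (Presiding Appellate Judge); then Pereira, Petrov, Eriksen, Bianchi and Fontaine (Appellate Judge).
Among Nakamura, Johansson, Tanaka and Yilmaz, on senior status before not on senior status: Nakamura (on senior status) before Johansson, Tanaka and Yilmaz (not on senior status).
Among Johansson, Tanaka and Yilmaz, by years on the bench (higher first): Johansson (31 years) before Tanaka and Yilmaz (20 years).
Tanaka and Yilmaz both have date of first judicial appointment Sep 10, 2013, so the next rule applies.
Among Tanaka and Yilmaz, by date of commission (earlier first): Tanaka (Jun 16, 2003) before Yilmaz (Feb 23, 2009).
Among Pereira, Petrov, Eriksen, Bianchi and Fontaine, on senior status before not on senior status: Pereira and Petrov (on senior status) before Eriksen, Bianchi and Fontaine (not on senior status).
Pereira and Petrov both have years on the bench 32 years, so the next rule applies.
Pereira and Petrov both have date of first judicial appointment Jun 23, 2007, so the next rule applies.
Among Pereira and Petrov, by date of commission (earlier first): Pereira (Oct 6, 1997) before Petrov (Sep 7, 1998).
Among Eriksen, Bianchi and Fontaine, by years on the bench (higher first): Eriksen and Bianchi (27 years) before Fontaine (14 years).
Eriksen and Bianchi both have date of first judicial appointment May 22, 2004, so the next rule applies.
Among Eriksen and Bianchi, by date of commission (earlier first): Eriksen (Jun 18, 2013) before Bianchi (Jun 11, 2014).
Order: Nakamura, Johansson, Tanaka, Yilmaz, Pereira, Petrov, Eriksen, Bianchi, Fontaine. So position 2.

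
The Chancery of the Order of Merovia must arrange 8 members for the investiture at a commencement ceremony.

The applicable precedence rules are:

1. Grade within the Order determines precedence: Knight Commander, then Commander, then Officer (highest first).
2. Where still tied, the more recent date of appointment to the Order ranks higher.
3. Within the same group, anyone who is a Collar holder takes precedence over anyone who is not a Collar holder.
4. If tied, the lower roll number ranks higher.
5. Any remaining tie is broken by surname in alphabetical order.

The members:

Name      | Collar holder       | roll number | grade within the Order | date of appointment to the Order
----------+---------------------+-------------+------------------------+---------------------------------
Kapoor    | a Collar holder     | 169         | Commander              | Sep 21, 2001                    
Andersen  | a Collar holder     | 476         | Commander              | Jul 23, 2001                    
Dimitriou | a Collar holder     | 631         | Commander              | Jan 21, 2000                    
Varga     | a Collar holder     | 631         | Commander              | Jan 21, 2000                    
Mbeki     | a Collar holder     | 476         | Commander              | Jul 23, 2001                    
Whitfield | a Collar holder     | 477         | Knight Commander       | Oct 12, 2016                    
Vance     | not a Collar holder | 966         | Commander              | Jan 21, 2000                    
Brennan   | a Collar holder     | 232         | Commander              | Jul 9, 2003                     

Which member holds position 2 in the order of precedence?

By grade within the Order: Whitfield (Knight Commander); then Brennan, Kapoor, Andersen, Mbeki, Dimitriou, Varga and Vance (Commander).
Among Brennan, Kapoor, Andersen, Mbeki, Dimitriou, Varga and Vance, by date of appointment to the Order (later first): Brennan (Jul 9, 2003) before Kapoor (Sep 21, 2001) before Andersen and Mbeki (Jul 23, 2001) before Dimitriou, Varga and Vance (Jan 21, 2000).
Andersen and Mbeki are each a Collar holder, so the next rule applies.
Andersen and Mbeki both have roll number 476, so the next rule applies.
Among Andersen and Mbeki, alphabetically by surname: Andersen before Mbeki.
Among Dimitriou, Varga and Vance, a Collar holder before not a Collar holder: Dimitriou and Varga (a Collar holder) before Vance (not a Collar holder).
Dimitriou and Varga both have roll number 631, so the next rule applies.
Among Dimitriou and Varga, alphabetically by surname: Dimitriou before Varga.
Order: Whitfield, Brennan, Kapoor, Andersen, Mbeki, Dimitriou, Varga, Vance.

Brennan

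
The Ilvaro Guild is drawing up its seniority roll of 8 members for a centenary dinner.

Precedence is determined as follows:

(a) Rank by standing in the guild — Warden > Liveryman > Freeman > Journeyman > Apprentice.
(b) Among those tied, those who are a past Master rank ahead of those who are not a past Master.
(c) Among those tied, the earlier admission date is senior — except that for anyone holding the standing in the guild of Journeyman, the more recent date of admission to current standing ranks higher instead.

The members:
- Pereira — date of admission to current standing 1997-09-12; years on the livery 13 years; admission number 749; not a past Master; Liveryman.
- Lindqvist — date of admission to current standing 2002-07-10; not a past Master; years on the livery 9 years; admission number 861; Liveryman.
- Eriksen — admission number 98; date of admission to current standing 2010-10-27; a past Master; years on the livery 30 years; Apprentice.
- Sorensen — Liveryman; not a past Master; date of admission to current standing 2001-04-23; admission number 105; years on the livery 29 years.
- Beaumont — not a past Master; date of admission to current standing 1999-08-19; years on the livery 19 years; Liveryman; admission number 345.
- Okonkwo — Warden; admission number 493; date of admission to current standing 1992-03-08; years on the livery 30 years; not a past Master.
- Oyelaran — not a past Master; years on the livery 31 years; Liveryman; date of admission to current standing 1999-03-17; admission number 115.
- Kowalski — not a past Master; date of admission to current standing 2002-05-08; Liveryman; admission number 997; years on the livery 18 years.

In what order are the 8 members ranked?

By standing in the guild: Okonkwo (Warden); then Pereira, Oyelaran, Beaumont, Sorensen, Kowalski and Lindqvist (Liveryman); then Eriksen (Apprentice).
Pereira, Oyelaran, Beaumont, Sorensen, Kowalski and Lindqvist are each not a past Master, so the next rule applies.
Among Pereira, Oyelaran, Beaumont, Sorensen, Kowalski and Lindqvist, by date of admission to current standing (earlier first): Pereira (1997-09-12) before Oyelaran (1999-03-17) before Beaumont (1999-08-19) before Sorensen (2001-04-23) before Kowalski (2002-05-08) before Lindqvist (2002-07-10).
Full order: Okonkwo, Pereira, Oyelaran, Beaumont, Sorensen, Kowalski, Lindqvist, Eriksen.

Okonkwo, Pereira, Oyelaran, Beaumont, Sorensen, Kowalski, Lindqvist, Eriksen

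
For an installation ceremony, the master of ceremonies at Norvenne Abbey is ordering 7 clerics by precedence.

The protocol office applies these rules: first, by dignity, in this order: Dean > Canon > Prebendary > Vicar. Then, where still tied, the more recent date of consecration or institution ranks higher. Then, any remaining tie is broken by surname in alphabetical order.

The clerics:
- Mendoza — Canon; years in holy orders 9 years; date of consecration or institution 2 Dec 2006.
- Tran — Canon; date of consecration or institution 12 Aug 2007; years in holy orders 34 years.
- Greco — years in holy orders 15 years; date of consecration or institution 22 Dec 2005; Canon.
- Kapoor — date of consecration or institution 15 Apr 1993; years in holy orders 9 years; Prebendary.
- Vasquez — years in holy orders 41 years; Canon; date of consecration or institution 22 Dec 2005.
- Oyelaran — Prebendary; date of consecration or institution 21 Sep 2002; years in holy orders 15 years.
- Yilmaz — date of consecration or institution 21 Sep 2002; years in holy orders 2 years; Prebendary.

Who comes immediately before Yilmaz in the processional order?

Oyelaran

By dignity: Tran, Mendoza, Greco and Vasquez (Canon); then Oyelaran, Yilmaz and Kapoor (Prebendary).
Among Tran, Mendoza, Greco and Vasquez, by date of consecration or institution (later first): Tran (12 Aug 2007) before Mendoza (2 Dec 2006) before Greco and Vasquez (22 Dec 2005).
Among Greco and Vasquez, alphabetically by surname: Greco before Vasquez.
Among Oyelaran, Yilmaz and Kapoor, by date of consecration or institution (later first): Oyelaran and Yilmaz (21 Sep 2002) before Kapoor (15 Apr 1993).
Among Oyelaran and Yilmaz, alphabetically by surname: Oyelaran before Yilmaz.
Order: Tran, Mendoza, Greco, Vasquez, Oyelaran, Yilmaz, Kapoor.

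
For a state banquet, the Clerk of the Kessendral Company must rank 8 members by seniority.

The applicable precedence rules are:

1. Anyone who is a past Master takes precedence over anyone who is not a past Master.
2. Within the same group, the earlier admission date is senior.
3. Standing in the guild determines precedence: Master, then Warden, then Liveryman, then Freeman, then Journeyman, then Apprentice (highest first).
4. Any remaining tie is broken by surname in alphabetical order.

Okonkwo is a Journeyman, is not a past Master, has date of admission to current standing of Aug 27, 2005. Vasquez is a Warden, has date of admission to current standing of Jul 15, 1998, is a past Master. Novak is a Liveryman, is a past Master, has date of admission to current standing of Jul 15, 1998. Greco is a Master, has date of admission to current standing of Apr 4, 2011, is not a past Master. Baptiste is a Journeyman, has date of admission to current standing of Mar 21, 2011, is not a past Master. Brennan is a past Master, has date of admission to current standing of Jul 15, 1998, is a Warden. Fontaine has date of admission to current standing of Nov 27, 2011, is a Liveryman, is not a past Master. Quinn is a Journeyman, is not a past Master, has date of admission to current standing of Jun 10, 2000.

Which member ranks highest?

By the first rule: Brennan, Vasquez and Novak (each a past Master); then Quinn, Okonkwo, Baptiste, Greco and Fontaine (each not a past Master).
Brennan, Vasquez and Novak all have date of admission to current standing Jul 15, 1998, so the next rule applies.
Among Brennan, Vasquez and Novak, by standing in the guild: Brennan and Vasquez (Warden) before Novak (Liveryman).
Among Brennan and Vasquez, alphabetically by surname: Brennan before Vasquez.
Among Quinn, Okonkwo, Baptiste, Greco and Fontaine, by date of admission to current standing (earlier first): Quinn (Jun 10, 2000) before Okonkwo (Aug 27, 2005) before Baptiste (Mar 21, 2011) before Greco (Apr 4, 2011) before Fontaine (Nov 27, 2011).
Order: Brennan, Vasquez, Novak, Quinn, Okonkwo, Baptiste, Greco, Fontaine.

Brennan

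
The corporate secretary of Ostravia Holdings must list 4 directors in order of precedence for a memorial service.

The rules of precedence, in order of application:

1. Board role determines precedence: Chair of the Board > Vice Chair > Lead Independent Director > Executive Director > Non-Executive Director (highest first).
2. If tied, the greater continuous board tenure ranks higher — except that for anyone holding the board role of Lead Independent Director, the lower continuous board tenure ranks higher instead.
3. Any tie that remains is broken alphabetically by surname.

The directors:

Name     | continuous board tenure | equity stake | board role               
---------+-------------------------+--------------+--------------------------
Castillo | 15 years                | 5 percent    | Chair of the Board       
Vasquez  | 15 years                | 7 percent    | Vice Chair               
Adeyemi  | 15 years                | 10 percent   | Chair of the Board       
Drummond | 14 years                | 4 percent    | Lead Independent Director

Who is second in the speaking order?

Castillo

By board role: Adeyemi and Castillo (Chair of the Board); then Vasquez (Vice Chair); then Drummond (Lead Independent Director).
Adeyemi and Castillo both have continuous board tenure 15 years, so the next rule applies.
Among Adeyemi and Castillo, alphabetically by surname: Adeyemi before Castillo.
Order: Adeyemi, Castillo, Vasquez, Drummond.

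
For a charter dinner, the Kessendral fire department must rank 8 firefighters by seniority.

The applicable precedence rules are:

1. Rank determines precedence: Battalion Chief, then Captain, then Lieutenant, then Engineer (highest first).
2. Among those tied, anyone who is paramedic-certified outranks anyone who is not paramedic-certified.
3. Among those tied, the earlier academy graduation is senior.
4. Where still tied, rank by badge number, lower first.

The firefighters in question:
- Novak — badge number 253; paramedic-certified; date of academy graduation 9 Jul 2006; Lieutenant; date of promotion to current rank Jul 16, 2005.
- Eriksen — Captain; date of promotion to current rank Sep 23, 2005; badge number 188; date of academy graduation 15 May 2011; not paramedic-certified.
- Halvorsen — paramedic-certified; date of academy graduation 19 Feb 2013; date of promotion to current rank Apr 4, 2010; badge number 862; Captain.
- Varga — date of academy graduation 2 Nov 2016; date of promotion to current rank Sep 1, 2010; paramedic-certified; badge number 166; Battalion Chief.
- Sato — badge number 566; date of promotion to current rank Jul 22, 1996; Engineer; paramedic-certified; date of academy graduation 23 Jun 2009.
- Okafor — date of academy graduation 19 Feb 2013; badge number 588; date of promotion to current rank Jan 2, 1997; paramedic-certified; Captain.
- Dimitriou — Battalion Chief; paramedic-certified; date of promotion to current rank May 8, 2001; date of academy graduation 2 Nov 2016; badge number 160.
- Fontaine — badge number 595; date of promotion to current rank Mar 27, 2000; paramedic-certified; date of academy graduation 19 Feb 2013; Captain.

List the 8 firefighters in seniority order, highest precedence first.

By rank: Dimitriou and Varga (Battalion Chief); then Okafor, Fontaine, Halvorsen and Eriksen (Captain); then Novak (Lieutenant); then Sato (Engineer).
Dimitriou and Varga are each paramedic-certified, so the next rule applies.
Dimitriou and Varga both have date of academy graduation 2 Nov 2016, so the next rule applies.
Among Dimitriou and Varga, by badge number (lower first): Dimitriou (160) before Varga (166).
Among Okafor, Fontaine, Halvorsen and Eriksen, paramedic-certified before not paramedic-certified: Okafor, Fontaine and Halvorsen (paramedic-certified) before Eriksen (not paramedic-certified).
Okafor, Fontaine and Halvorsen all have date of academy graduation 19 Feb 2013, so the next rule applies.
Among Okafor, Fontaine and Halvorsen, by badge number (lower first): Okafor (588) before Fontaine (595) before Halvorsen (862).
Full order: Dimitriou, Varga, Okafor, Fontaine, Halvorsen, Eriksen, Novak, Sato.

Dimitriou, Varga, Okafor, Fontaine, Halvorsen, Eriksen, Novak, Sato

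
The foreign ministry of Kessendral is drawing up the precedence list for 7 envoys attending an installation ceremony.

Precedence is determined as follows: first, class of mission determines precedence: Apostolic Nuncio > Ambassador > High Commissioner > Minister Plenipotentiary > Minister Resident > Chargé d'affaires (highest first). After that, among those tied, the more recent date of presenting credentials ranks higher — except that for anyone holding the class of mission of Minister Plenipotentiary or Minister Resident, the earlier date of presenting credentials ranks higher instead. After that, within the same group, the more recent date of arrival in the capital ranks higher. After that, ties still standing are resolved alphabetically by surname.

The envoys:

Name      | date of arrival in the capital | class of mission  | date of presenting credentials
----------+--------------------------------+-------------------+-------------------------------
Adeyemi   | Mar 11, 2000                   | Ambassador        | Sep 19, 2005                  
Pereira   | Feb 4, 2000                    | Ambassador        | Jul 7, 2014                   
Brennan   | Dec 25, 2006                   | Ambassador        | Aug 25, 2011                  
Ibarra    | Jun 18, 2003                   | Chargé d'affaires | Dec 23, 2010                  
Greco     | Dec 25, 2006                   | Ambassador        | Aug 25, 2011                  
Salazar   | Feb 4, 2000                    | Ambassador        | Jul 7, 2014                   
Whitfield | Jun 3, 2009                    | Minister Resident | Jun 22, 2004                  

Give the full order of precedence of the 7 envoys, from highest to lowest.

By class of mission: Pereira, Salazar, Brennan, Greco and Adeyemi (Ambassador); then Whitfield (Minister Resident); then Ibarra (Chargé d'affaires).
Among Pereira, Salazar, Brennan, Greco and Adeyemi, by date of presenting credentials (later first): Pereira and Salazar (Jul 7, 2014) before Brennan and Greco (Aug 25, 2011) before Adeyemi (Sep 19, 2005).
Pereira and Salazar both have date of arrival in the capital Feb 4, 2000, so the next rule applies.
Among Pereira and Salazar, alphabetically by surname: Pereira before Salazar.
Brennan and Greco both have date of arrival in the capital Dec 25, 2006, so the next rule applies.
Among Brennan and Greco, alphabetically by surname: Brennan before Greco.
Full order: Pereira, Salazar, Brennan, Greco, Adeyemi, Whitfield, Ibarra.

Pereira, Salazar, Brennan, Greco, Adeyemi, Whitfield, Ibarra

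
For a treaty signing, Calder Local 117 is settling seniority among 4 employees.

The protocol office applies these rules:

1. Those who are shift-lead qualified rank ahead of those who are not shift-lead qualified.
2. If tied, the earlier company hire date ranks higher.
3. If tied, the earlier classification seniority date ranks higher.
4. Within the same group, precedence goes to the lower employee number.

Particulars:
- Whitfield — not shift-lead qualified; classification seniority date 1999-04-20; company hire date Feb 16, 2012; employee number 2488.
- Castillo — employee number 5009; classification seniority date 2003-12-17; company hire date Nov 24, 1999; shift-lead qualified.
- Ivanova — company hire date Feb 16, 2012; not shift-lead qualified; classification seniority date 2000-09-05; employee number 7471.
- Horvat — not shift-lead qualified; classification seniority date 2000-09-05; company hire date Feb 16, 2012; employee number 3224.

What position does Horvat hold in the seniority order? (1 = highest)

By the first rule: Castillo (shift-lead qualified); then Whitfield, Horvat and Ivanova (each not shift-lead qualified).
Whitfield, Horvat and Ivanova all have company hire date Feb 16, 2012, so the next rule applies.
Among Whitfield, Horvat and Ivanova, by classification seniority date (earlier first): Whitfield (1999-04-20) before Horvat and Ivanova (2000-09-05).
Among Horvat and Ivanova, by employee number (lower first): Horvat (3224) before Ivanova (7471).
Order: Castillo, Whitfield, Horvat, Ivanova. So position 3.

3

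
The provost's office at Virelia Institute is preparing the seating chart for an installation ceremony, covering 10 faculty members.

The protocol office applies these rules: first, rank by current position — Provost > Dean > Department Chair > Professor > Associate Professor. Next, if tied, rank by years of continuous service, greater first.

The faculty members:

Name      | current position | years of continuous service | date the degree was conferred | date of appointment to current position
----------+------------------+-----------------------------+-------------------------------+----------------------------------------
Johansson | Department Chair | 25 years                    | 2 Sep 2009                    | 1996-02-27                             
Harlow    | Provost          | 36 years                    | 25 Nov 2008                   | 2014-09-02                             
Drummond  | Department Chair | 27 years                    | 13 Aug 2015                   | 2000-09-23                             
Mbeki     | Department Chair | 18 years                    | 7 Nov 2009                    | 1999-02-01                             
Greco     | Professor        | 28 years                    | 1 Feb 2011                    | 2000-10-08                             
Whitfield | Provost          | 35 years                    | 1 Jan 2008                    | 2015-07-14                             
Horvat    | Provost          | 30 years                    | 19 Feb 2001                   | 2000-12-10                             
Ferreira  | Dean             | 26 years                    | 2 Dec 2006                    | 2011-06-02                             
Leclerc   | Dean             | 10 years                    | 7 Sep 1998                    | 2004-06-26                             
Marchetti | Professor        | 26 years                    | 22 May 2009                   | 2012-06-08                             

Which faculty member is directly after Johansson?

By current position: Harlow, Whitfield and Horvat (Provost); then Ferreira and Leclerc (Dean); then Drummond, Johansson and Mbeki (Department Chair); then Greco and Marchetti (Professor).
Among Harlow, Whitfield and Horvat, by years of continuous service (higher first): Harlow (36 years) before Whitfield (35 years) before Horvat (30 years).
Among Ferreira and Leclerc, by years of continuous service (higher first): Ferreira (26 years) before Leclerc (10 years).
Among Drummond, Johansson and Mbeki, by years of continuous service (higher first): Drummond (27 years) before Johansson (25 years) before Mbeki (18 years).
Among Greco and Marchetti, by years of continuous service (higher first): Greco (28 years) before Marchetti (26 years).
Order: Harlow, Whitfield, Horvat, Ferreira, Leclerc, Drummond, Johansson, Mbeki, Greco, Marchetti.

Mbeki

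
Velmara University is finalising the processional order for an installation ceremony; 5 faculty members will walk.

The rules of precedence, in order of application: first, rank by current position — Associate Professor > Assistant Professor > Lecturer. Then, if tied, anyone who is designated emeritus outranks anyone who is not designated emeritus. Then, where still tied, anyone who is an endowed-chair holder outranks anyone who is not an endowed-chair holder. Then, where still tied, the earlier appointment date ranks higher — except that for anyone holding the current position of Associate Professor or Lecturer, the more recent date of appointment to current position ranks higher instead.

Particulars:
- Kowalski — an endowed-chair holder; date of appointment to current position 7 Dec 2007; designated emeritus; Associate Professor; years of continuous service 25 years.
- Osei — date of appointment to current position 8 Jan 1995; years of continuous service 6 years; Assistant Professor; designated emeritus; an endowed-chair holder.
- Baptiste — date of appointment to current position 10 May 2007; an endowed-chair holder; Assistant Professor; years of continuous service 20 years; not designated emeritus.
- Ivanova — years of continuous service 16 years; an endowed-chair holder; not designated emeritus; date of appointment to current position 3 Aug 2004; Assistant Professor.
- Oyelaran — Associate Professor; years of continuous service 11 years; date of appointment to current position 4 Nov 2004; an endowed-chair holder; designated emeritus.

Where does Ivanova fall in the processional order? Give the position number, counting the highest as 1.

4

By current position: Kowalski and Oyelaran (Associate Professor); then Osei, Ivanova and Baptiste (Assistant Professor).
Kowalski and Oyelaran are each designated emeritus, so the next rule applies.
Kowalski and Oyelaran are each an endowed-chair holder, so the next rule applies.
Among Kowalski and Oyelaran, by date of appointment to current position (later first) (reversed rule for this group): Kowalski (7 Dec 2007) before Oyelaran (4 Nov 2004).
Among Osei, Ivanova and Baptiste, designated emeritus before not designated emeritus: Osei (designated emeritus) before Ivanova and Baptiste (not designated emeritus).
Ivanova and Baptiste are each an endowed-chair holder, so the next rule applies.
Among Ivanova and Baptiste, by date of appointment to current position (earlier first): Ivanova (3 Aug 2004) before Baptiste (10 May 2007).
Order: Kowalski, Oyelaran, Osei, Ivanova, Baptiste. So position 4.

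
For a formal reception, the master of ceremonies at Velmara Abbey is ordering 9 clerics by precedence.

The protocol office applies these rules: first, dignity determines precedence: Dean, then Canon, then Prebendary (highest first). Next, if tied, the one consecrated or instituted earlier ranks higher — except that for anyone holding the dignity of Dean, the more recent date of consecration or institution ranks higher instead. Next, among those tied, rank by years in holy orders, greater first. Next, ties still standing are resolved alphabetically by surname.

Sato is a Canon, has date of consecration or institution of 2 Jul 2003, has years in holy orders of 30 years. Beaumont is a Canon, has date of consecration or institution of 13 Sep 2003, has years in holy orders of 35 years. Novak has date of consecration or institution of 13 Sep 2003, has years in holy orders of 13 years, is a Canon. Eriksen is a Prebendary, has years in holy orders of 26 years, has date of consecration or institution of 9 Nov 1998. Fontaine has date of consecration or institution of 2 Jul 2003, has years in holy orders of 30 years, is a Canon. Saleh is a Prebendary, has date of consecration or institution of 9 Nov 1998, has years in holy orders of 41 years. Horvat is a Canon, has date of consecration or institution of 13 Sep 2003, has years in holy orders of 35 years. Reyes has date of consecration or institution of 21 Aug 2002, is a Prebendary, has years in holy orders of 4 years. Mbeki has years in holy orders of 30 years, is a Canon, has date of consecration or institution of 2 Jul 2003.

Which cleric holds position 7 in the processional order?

By dignity: Fontaine, Mbeki, Sato, Beaumont, Horvat and Novak (Canon); then Saleh, Eriksen and Reyes (Prebendary).
Among Fontaine, Mbeki, Sato, Beaumont, Horvat and Novak, by date of consecration or institution (earlier first): Fontaine, Mbeki and Sato (2 Jul 2003) before Beaumont, Horvat and Novak (13 Sep 2003).
Fontaine, Mbeki and Sato all have years in holy orders 30 years, so the next rule applies.
Among Fontaine, Mbeki and Sato, alphabetically by surname: Fontaine before Mbeki before Sato.
Among Beaumont, Horvat and Novak, by years in holy orders (higher first): Beaumont and Horvat (35 years) before Novak (13 years).
Among Beaumont and Horvat, alphabetically by surname: Beaumont before Horvat.
Among Saleh, Eriksen and Reyes, by date of consecration or institution (earlier first): Saleh and Eriksen (9 Nov 1998) before Reyes (21 Aug 2002).
Among Saleh and Eriksen, by years in holy orders (higher first): Saleh (41 years) before Eriksen (26 years).
Order: Fontaine, Mbeki, Sato, Beaumont, Horvat, Novak, Saleh, Eriksen, Reyes.

Saleh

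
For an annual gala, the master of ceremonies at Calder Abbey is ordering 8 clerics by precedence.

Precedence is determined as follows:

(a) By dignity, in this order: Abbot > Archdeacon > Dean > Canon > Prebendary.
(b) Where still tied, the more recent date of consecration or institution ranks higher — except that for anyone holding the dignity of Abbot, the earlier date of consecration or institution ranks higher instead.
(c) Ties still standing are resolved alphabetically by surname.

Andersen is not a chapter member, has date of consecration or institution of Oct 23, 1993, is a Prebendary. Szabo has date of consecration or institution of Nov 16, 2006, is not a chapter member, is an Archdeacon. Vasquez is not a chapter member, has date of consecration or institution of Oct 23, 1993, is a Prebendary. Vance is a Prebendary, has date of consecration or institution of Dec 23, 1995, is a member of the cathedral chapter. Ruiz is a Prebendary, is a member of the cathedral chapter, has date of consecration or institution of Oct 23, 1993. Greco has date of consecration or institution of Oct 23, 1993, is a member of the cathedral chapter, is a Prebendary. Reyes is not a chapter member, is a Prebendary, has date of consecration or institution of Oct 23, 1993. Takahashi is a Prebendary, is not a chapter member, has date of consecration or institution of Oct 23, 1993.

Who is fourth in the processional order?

By dignity: Szabo (Archdeacon); then Vance, Andersen, Greco, Reyes, Ruiz, Takahashi and Vasquez (Prebendary).
Among Vance, Andersen, Greco, Reyes, Ruiz, Takahashi and Vasquez, by date of consecration or institution (later first): Vance (Dec 23, 1995) before Andersen, Greco, Reyes, Ruiz, Takahashi and Vasquez (Oct 23, 1993).
Among Andersen, Greco, Reyes, Ruiz, Takahashi and Vasquez, alphabetically by surname: Andersen before Greco before Reyes before Ruiz before Takahashi before Vasquez.
Order: Szabo, Vance, Andersen, Greco, Reyes, Ruiz, Takahashi, Vasquez.

Greco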